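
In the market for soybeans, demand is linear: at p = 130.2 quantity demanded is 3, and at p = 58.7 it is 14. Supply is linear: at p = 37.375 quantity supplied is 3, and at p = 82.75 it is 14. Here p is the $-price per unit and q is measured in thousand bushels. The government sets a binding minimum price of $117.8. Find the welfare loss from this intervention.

Demand slope = (58.7 − 130.2)/(14 − 3) = −6.5, so p = 149.7 − 6.5q.
Supply slope = (82.75 − 37.375)/(14 − 3) = 4.125, so p = 25 + 4.125q.
Competitive equilibrium: 149.7 − 6.5q = 25 + 4.125q → q* = 11.7365, p* = 73.4129.
At the floor p = 117.8, quantity demanded = (149.7 − 117.8)/6.5 = 4.9077.
Sellers' marginal cost at q' = 4.9077: 25 + 4.125·4.9077 = 45.2443.
Δq = 11.7365 − 4.9077 = 6.8288; wedge = 117.8 − 45.2443 = 72.5557.
The triangle = ½ × 6.8288 × 72.5557 = $247.73 thousand.

$247.73 thousand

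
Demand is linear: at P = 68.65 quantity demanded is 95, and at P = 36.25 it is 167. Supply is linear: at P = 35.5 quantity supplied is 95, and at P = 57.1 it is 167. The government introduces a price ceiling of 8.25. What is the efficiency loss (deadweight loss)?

Demand slope = (36.25 − 68.65)/(167 − 95) = −0.45, so P = 111.4 − 0.45Q.
Supply slope = (57.1 − 35.5)/(167 − 95) = 0.3, so P = 7 + 0.3Q.
Competitive equilibrium: 111.4 − 0.45Q = 7 + 0.3Q → Q* = 139.2, P* = 48.76.
At the ceiling P = 8.25, quantity supplied = (8.25 − 7)/0.3 = 4.1667.
Willingness to pay at Q' = 4.1667: 111.4 − 0.45·4.1667 = 109.525.
ΔQ = 139.2 − 4.1667 = 135.0333; wedge = 109.525 − 8.25 = 101.275.
Deadweight loss = ½ × 135.0333 × 101.275 = 6837.75.

6837.75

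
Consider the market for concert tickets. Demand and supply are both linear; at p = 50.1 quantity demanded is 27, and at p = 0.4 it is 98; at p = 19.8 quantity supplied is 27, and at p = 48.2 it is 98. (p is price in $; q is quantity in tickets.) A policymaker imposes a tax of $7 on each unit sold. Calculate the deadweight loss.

Demand slope = (0.4 − 50.1)/(98 − 27) = −0.7, so p = 69 − 0.7q.
Supply slope = (48.2 − 19.8)/(98 − 27) = 0.4, so p = 9 + 0.4q.
Competitive equilibrium: 69 − 0.7q = 9 + 0.4q → q* = 54.5455, p* = 30.8182.
With the tax, the buyer price exceeds the seller price by 7: (69 − 0.7q) − (9 + 0.4q) = 7 → q' = 48.1818.
Δq = 54.5455 − 48.1818 = 6.3637; the wedge equals the tax, 7.
DWL = ½ × 6.3637 × 7 = $22.27.

$22.27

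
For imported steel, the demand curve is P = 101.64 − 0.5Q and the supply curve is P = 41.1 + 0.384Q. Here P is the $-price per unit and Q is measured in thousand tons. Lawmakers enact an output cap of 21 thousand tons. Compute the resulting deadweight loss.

Competitive equilibrium: 101.64 − 0.5Q = 41.1 + 0.384Q → Q* = 68.4842, P* = 67.3979.
At Q = 21: demand price = 101.64 − 0.5·21 = 91.14; supply price = 41.1 + 0.384·21 = 49.164.
ΔQ = 68.4842 − 21 = 47.4842; wedge = 91.14 − 49.164 = 41.976.
The triangle = ½ × 47.4842 × 41.976 = $996.60 thousand.

$996.60 thousand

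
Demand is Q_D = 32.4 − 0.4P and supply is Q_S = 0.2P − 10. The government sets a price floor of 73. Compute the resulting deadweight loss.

In inverse form: demand P = 81 − 2.5Q, supply P = 50 + 5Q.
Competitive equilibrium: 81 − 2.5Q = 50 + 5Q → Q* = 4.1333, P* = 70.6667.
At the floor P = 73, quantity demanded = (81 − 73)/2.5 = 3.2.
Sellers' marginal cost at Q' = 3.2: 50 + 5·3.2 = 66.
ΔQ = 4.1333 − 3.2 = 0.9333; wedge = 73 − 66 = 7.
The triangle = ½ × 0.9333 × 7 = 3.27.

3.27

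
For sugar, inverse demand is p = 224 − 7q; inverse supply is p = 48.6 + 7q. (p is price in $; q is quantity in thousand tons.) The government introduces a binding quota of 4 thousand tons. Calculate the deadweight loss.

$509.16 thousand

Competitive equilibrium: 224 − 7q = 48.6 + 7q → q* = 12.5286, p* = 136.3.
At q = 4: demand price = 224 − 7·4 = 196; supply price = 48.6 + 7·4 = 76.6.
Δq = 12.5286 − 4 = 8.5286; wedge = 196 − 76.6 = 119.4.
DWL = ½ × 8.5286 × 119.4 = $509.16 thousand.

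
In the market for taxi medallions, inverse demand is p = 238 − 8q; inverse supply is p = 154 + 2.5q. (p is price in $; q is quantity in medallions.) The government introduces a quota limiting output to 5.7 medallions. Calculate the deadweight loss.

Competitive equilibrium: 238 − 8q = 154 + 2.5q → q* = 8, p* = 174.
At q = 5.7: demand price = 238 − 8·5.7 = 192.4; supply price = 154 + 2.5·5.7 = 168.25.
Δq = 8 − 5.7 = 2.3; wedge = 192.4 − 168.25 = 24.15.
Deadweight loss = ½ × 2.3 × 24.15 = $27.77.

$27.77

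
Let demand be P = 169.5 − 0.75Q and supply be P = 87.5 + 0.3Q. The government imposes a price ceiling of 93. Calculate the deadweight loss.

1875.03

Competitive equilibrium: 169.5 − 0.75Q = 87.5 + 0.3Q → Q* = 78.0952, P* = 110.9286.
At the ceiling P = 93, quantity supplied = (93 − 87.5)/0.3 = 18.3333.
Willingness to pay at Q' = 18.3333: 169.5 − 0.75·18.3333 = 155.75.
ΔQ = 78.0952 − 18.3333 = 59.7619; wedge = 155.75 − 93 = 62.75.
Welfare loss = ½ × 59.7619 × 62.75 = 1875.03.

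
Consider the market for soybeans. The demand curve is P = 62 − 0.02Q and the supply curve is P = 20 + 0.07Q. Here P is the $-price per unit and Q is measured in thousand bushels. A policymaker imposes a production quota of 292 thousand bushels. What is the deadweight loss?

Competitive equilibrium: 62 − 0.02Q = 20 + 0.07Q → Q* = 466.6667, P* = 52.6667.
At Q = 292: demand price = 62 − 0.02·292 = 56.16; supply price = 20 + 0.07·292 = 40.44.
ΔQ = 466.6667 − 292 = 174.6667; wedge = 56.16 − 40.44 = 15.72.
Deadweight loss = ½ × 174.6667 × 15.72 = $1372.88 thousand.

$1372.88 thousand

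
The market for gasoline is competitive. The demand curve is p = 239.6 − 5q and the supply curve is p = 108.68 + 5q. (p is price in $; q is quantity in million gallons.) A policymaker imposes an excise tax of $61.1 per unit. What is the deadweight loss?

Competitive equilibrium: 239.6 − 5q = 108.68 + 5q → q* = 13.092, p* = 174.14.
With the tax, the buyer price exceeds the seller price by 61.1: (239.6 − 5q) − (108.68 + 5q) = 61.1 → q' = 6.982.
Δq = 13.092 − 6.982 = 6.11; the wedge equals the tax, 61.1.
The triangle = ½ × 6.11 × 61.1 = $186.66 million.

$186.66 million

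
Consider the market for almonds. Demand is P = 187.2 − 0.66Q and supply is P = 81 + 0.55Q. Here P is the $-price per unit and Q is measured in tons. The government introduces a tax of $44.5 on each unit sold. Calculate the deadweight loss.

Competitive equilibrium: 187.2 − 0.66Q = 81 + 0.55Q → Q* = 87.7686, P* = 129.2727.
With the tax, the buyer price exceeds the seller price by 44.5: (187.2 − 0.66Q) − (81 + 0.55Q) = 44.5 → Q' = 50.9917.
ΔQ = 87.7686 − 50.9917 = 36.7769; the wedge equals the tax, 44.5.
DWL = ½ × 36.7769 × 44.5 = $818.29.

$818.29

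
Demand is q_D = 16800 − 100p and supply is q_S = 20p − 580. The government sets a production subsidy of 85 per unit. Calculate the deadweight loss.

60208.33

In inverse form: demand p = 168 − 0.01q, supply p = 29 + 0.05q.
Competitive equilibrium: 168 − 0.01q = 29 + 0.05q → q* = 2316.6667, p* = 144.8333.
The subsidy lowers effective supply by 85: p = 0.05q − 56.
New quantity: 168 − 0.01q = 0.05q − 56 → q' = 3733.3333.
Overproduction Δq = 3733.3333 − 2316.6667 = 1416.6666; wedge = subsidy = 85.
The triangle = ½ × 1416.6666 × 85 = 60208.33.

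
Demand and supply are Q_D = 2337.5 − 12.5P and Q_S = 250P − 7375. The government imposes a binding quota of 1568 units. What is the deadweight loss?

In inverse form: demand P = 187 − 0.08Q, supply P = 29.5 + 0.004Q.
Competitive equilibrium: 187 − 0.08Q = 29.5 + 0.004Q → Q* = 1875, P* = 37.
At Q = 1568: demand price = 187 − 0.08·1568 = 61.56; supply price = 29.5 + 0.004·1568 = 35.772.
ΔQ = 1875 − 1568 = 307; wedge = 61.56 − 35.772 = 25.788.
Deadweight loss = ½ × 307 × 25.788 = 3958.458.

3958.458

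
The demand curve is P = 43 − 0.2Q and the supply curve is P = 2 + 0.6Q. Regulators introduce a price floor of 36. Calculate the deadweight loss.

105.625

Competitive equilibrium: 43 − 0.2Q = 2 + 0.6Q → Q* = 51.25, P* = 32.75.
At the floor P = 36, quantity demanded = (43 − 36)/0.2 = 35.
Sellers' marginal cost at Q' = 35: 2 + 0.6·35 = 23.
ΔQ = 51.25 − 35 = 16.25; wedge = 36 − 23 = 13.
Deadweight loss = ½ × 16.25 × 13 = 105.625.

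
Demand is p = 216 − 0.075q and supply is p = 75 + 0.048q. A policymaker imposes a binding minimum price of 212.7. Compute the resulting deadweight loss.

Competitive equilibrium: 216 − 0.075q = 75 + 0.048q → q* = 1146.3415, p* = 130.0244.
At the floor p = 212.7, quantity demanded = (216 − 212.7)/0.075 = 44.
Sellers' marginal cost at q' = 44: 75 + 0.048·44 = 77.112.
Δq = 1146.3415 − 44 = 1102.3415; wedge = 212.7 − 77.112 = 135.588.
The triangle = ½ × 1102.3415 × 135.588 = 74732.14.

74732.14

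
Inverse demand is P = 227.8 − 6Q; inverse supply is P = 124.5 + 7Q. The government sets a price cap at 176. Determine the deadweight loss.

Competitive equilibrium: 227.8 − 6Q = 124.5 + 7Q → Q* = 7.9462, P* = 180.1231.
At the ceiling P = 176, quantity supplied = (176 − 124.5)/7 = 7.3571.
Willingness to pay at Q' = 7.3571: 227.8 − 6·7.3571 = 183.6574.
ΔQ = 7.9462 − 7.3571 = 0.5891; wedge = 183.6574 − 176 = 7.6574.
Deadweight loss = ½ × 0.5891 × 7.6574 = 2.26.

2.26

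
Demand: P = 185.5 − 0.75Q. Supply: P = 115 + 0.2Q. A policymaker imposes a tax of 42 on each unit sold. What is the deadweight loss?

928.42

Competitive equilibrium: 185.5 − 0.75Q = 115 + 0.2Q → Q* = 74.2105, P* = 129.8421.
With the tax, the buyer price exceeds the seller price by 42: (185.5 − 0.75Q) − (115 + 0.2Q) = 42 → Q' = 30.
ΔQ = 74.2105 − 30 = 44.2105; the wedge equals the tax, 42.
The triangle = ½ × 44.2105 × 42 = 928.42.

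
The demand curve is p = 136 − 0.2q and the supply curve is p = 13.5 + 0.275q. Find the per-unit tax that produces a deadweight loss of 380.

Competitive equilibrium: 136 − 0.2q = 13.5 + 0.275q → q* = 257.8947, p* = 84.4211.
A tax t gives Δq = t/0.475 and wedge t, so DWL = t²/0.95.
t²/0.95 = 380 → t² = 361 → t = 19.

19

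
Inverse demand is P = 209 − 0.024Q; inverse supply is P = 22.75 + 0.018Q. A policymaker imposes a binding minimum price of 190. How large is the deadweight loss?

278678.57

Competitive equilibrium: 209 − 0.024Q = 22.75 + 0.018Q → Q* = 4434.5238, P* = 102.5714.
At the floor P = 190, quantity demanded = (209 − 190)/0.024 = 791.6667.
Sellers' marginal cost at Q' = 791.6667: 22.75 + 0.018·791.6667 = 37.
ΔQ = 4434.5238 − 791.6667 = 3642.8571; wedge = 190 − 37 = 153.
The triangle = ½ × 3642.8571 × 153 = 278678.57.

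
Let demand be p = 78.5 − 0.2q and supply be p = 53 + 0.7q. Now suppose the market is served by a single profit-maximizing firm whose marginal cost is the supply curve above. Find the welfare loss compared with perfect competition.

Competitive equilibrium: 78.5 − 0.2q = 53 + 0.7q → q* = 28.3333, p* = 72.8333.
Marginal revenue: MR = 78.5 − 0.4q. Set MR = MC: 78.5 − 0.4q = 53 + 0.7q → q_m = 23.1818.
Price p_m = 78.5 − 0.2·23.1818 = 73.8636; MC(q_m) = 53 + 0.7·23.1818 = 69.2273.
Competitive q* = 28.3333, so Δq = 5.1515; wedge = 73.8636 − 69.2273 = 4.6363.
DWL = ½ × 5.1515 × 4.6363 = 11.94.

11.94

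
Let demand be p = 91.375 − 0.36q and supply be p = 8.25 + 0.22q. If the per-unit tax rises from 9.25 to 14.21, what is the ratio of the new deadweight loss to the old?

Competitive equilibrium: 91.375 − 0.36q = 8.25 + 0.22q → q* = 143.319, p* = 39.7802.
For a per-unit tax t: Δq = t/0.58, so DWL = ½·t·(t/0.58) = t²/1.16.
At t = 9.25: DWL = 73.761. At t = 14.21: DWL = 174.0725.
Ratio = (14.21/9.25)² = 2.360.

2.360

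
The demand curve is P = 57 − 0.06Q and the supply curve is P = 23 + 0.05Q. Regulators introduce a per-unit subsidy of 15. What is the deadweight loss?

1022.73

Competitive equilibrium: 57 − 0.06Q = 23 + 0.05Q → Q* = 309.0909, P* = 38.4545.
The subsidy lowers effective supply by 15: P = 8 + 0.05Q.
New quantity: 57 − 0.06Q = 8 + 0.05Q → Q' = 445.4545.
Overproduction ΔQ = 445.4545 − 309.0909 = 136.3636; wedge = subsidy = 15.
Deadweight loss = ½ × 136.3636 × 15 = 1022.73.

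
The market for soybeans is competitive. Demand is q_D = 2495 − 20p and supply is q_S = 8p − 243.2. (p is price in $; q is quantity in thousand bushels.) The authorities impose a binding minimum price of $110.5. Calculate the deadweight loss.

In inverse form: demand p = 124.75 − 0.05q, supply p = 30.4 + 0.125q.
Competitive equilibrium: 124.75 − 0.05q = 30.4 + 0.125q → q* = 539.1429, p* = 97.7929.
At the floor p = 110.5, quantity demanded = (124.75 − 110.5)/0.05 = 285.
Sellers' marginal cost at q' = 285: 30.4 + 0.125·285 = 66.025.
Δq = 539.1429 − 285 = 254.1429; wedge = 110.5 − 66.025 = 44.475.
Deadweight loss = ½ × 254.1429 × 44.475 = $5651.50 thousand.

$5651.50 thousand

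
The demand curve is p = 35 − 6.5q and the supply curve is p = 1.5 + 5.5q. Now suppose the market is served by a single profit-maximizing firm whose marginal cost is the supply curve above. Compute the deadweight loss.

Competitive equilibrium: 35 − 6.5q = 1.5 + 5.5q → q* = 2.7917, p* = 16.8542.
Marginal revenue: MR = 35 − 13q. Set MR = MC: 35 − 13q = 1.5 + 5.5q → q_m = 1.8108.
Price p_m = 35 − 6.5·1.8108 = 23.2298; MC(q_m) = 1.5 + 5.5·1.8108 = 11.4594.
Competitive q* = 2.7917, so Δq = 0.9809; wedge = 23.2298 − 11.4594 = 11.7704.
The triangle = ½ × 0.9809 × 11.7704 = 5.77.

5.77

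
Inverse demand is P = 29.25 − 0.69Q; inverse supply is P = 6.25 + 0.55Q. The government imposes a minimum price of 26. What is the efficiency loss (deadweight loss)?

Competitive equilibrium: 29.25 − 0.69Q = 6.25 + 0.55Q → Q* = 18.5484, P* = 16.4516.
At the floor P = 26, quantity demanded = (29.25 − 26)/0.69 = 4.7101.
Sellers' marginal cost at Q' = 4.7101: 6.25 + 0.55·4.7101 = 8.8406.
ΔQ = 18.5484 − 4.7101 = 13.8383; wedge = 26 − 8.8406 = 17.1594.
DWL = ½ × 13.8383 × 17.1594 = 118.73.

118.73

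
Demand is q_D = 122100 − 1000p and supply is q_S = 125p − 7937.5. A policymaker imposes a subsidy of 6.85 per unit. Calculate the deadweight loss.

2606.81

In inverse form: demand p = 122.1 − 0.001q, supply p = 63.5 + 0.008q.
Competitive equilibrium: 122.1 − 0.001q = 63.5 + 0.008q → q* = 6511.1111, p* = 115.5889.
The subsidy lowers effective supply by 6.85: p = 56.65 + 0.008q.
New quantity: 122.1 − 0.001q = 56.65 + 0.008q → q' = 7272.2222.
Overproduction Δq = 7272.2222 − 6511.1111 = 761.1111; wedge = subsidy = 6.85.
Deadweight loss = ½ × 761.1111 × 6.85 = 2606.81.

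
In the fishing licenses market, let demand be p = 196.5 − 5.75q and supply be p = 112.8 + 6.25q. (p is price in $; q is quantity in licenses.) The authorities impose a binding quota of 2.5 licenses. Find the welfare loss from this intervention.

Competitive equilibrium: 196.5 − 5.75q = 112.8 + 6.25q → q* = 6.975, p* = 156.3938.
At q = 2.5: demand price = 196.5 − 5.75·2.5 = 182.125; supply price = 112.8 + 6.25·2.5 = 128.425.
Δq = 6.975 − 2.5 = 4.475; wedge = 182.125 − 128.425 = 53.7.
Deadweight loss = ½ × 4.475 × 53.7 = $120.15.

$120.15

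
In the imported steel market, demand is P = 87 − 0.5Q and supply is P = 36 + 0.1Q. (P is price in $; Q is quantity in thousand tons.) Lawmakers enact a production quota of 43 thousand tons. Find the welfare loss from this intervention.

$529.20 thousand

Competitive equilibrium: 87 − 0.5Q = 36 + 0.1Q → Q* = 85, P* = 44.5.
At Q = 43: demand price = 87 − 0.5·43 = 65.5; supply price = 36 + 0.1·43 = 40.3.
ΔQ = 85 − 43 = 42; wedge = 65.5 − 40.3 = 25.2.
Welfare loss = ½ × 42 × 25.2 = $529.20 thousand.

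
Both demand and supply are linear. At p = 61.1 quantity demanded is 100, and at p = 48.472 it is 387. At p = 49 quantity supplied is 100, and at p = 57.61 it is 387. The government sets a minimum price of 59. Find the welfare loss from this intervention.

496.04

Demand slope = (48.472 − 61.1)/(387 − 100) = −0.044, so p = 65.5 − 0.044q.
Supply slope = (57.61 − 49)/(387 − 100) = 0.03, so p = 46 + 0.03q.
Competitive equilibrium: 65.5 − 0.044q = 46 + 0.03q → q* = 263.5135, p* = 53.9054.
At the floor p = 59, quantity demanded = (65.5 − 59)/0.044 = 147.7273.
Sellers' marginal cost at q' = 147.7273: 46 + 0.03·147.7273 = 50.4318.
Δq = 263.5135 − 147.7273 = 115.7862; wedge = 59 − 50.4318 = 8.5682.
The triangle = ½ × 115.7862 × 8.5682 = 496.04.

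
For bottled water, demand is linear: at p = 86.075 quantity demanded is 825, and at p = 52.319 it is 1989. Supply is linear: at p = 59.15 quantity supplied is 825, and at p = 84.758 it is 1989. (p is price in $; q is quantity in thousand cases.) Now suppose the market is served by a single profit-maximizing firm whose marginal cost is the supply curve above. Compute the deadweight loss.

Demand slope = (52.319 − 86.075)/(1989 − 825) = −0.029, so p = 110 − 0.029q.
Supply slope = (84.758 − 59.15)/(1989 − 825) = 0.022, so p = 41 + 0.022q.
Competitive equilibrium: 110 − 0.029q = 41 + 0.022q → q* = 1352.9412, p* = 70.7647.
Marginal revenue: MR = 110 − 0.058q. Set MR = MC: 110 − 0.058q = 41 + 0.022q → q_m = 862.5.
Price p_m = 110 − 0.029·862.5 = 84.9875; MC(q_m) = 41 + 0.022·862.5 = 59.975.
Competitive q* = 1352.9412, so Δq = 490.4412; wedge = 84.9875 − 59.975 = 25.0125.
DWL = ½ × 490.4412 × 25.0125 = $6133.58 thousand.

$6133.58 thousand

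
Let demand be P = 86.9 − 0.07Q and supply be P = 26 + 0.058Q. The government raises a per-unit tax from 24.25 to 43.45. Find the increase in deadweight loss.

Competitive equilibrium: 86.9 − 0.07Q = 26 + 0.058Q → Q* = 475.7813, P* = 53.5953.
For a per-unit tax t: ΔQ = t/0.128, so DWL = ½·t·(t/0.128) = t²/0.256.
At t = 24.25: DWL = 2297.119. At t = 43.45: DWL = 7374.619.
Increase = 7374.619 − 2297.119 = 5077.50.

5077.50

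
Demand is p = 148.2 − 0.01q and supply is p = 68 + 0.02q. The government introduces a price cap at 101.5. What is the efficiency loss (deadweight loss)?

Competitive equilibrium: 148.2 − 0.01q = 68 + 0.02q → q* = 2673.3333, p* = 121.4667.
At the ceiling p = 101.5, quantity supplied = (101.5 − 68)/0.02 = 1675.
Willingness to pay at q' = 1675: 148.2 − 0.01·1675 = 131.45.
Δq = 2673.3333 − 1675 = 998.3333; wedge = 131.45 − 101.5 = 29.95.
Deadweight loss = ½ × 998.3333 × 29.95 = 14950.04.

14950.04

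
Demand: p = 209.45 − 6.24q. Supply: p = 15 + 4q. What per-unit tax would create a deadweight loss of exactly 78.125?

40

Competitive equilibrium: 209.45 − 6.24q = 15 + 4q → q* = 18.9893, p* = 90.957.
A tax t gives Δq = t/10.24 and wedge t, so DWL = t²/20.48.
t²/20.48 = 78.125 → t² = 1600 → t = 40.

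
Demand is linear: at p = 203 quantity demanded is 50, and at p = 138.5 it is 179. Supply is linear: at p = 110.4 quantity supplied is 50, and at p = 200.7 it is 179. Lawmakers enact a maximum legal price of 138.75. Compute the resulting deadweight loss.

806.67

Demand slope = (138.5 − 203)/(179 − 50) = −0.5, so p = 228 − 0.5q.
Supply slope = (200.7 − 110.4)/(179 − 50) = 0.7, so p = 75.4 + 0.7q.
Competitive equilibrium: 228 − 0.5q = 75.4 + 0.7q → q* = 127.1667, p* = 164.4167.
At the ceiling p = 138.75, quantity supplied = (138.75 − 75.4)/0.7 = 90.5.
Willingness to pay at q' = 90.5: 228 − 0.5·90.5 = 182.75.
Δq = 127.1667 − 90.5 = 36.6667; wedge = 182.75 − 138.75 = 44.
Welfare loss = ½ × 36.6667 × 44 = 806.67.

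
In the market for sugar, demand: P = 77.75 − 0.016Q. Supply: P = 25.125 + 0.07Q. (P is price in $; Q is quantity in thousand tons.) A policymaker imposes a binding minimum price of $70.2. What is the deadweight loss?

$843.33 thousand

Competitive equilibrium: 77.75 − 0.016Q = 25.125 + 0.07Q → Q* = 611.9186, P* = 67.9593.
At the floor P = 70.2, quantity demanded = (77.75 − 70.2)/0.016 = 471.875.
Sellers' marginal cost at Q' = 471.875: 25.125 + 0.07·471.875 = 58.15625.
ΔQ = 611.9186 − 471.875 = 140.0436; wedge = 70.2 − 58.15625 = 12.04375.
DWL = ½ × 140.0436 × 12.04375 = $843.33 thousand.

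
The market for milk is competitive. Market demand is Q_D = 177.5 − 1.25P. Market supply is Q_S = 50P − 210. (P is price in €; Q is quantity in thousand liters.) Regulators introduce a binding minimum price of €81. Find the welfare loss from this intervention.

€3455.08 thousand

In inverse form: demand P = 142 − 0.8Q, supply P = 4.2 + 0.02Q.
Competitive equilibrium: 142 − 0.8Q = 4.2 + 0.02Q → Q* = 168.0488, P* = 7.561.
At the floor P = 81, quantity demanded = (142 − 81)/0.8 = 76.25.
Sellers' marginal cost at Q' = 76.25: 4.2 + 0.02·76.25 = 5.725.
ΔQ = 168.0488 − 76.25 = 91.7988; wedge = 81 − 5.725 = 75.275.
Welfare loss = ½ × 91.7988 × 75.275 = €3455.08 thousand.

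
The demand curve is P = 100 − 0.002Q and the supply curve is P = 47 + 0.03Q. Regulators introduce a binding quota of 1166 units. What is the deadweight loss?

3845.521

Competitive equilibrium: 100 − 0.002Q = 47 + 0.03Q → Q* = 1656.25, P* = 96.6875.
At Q = 1166: demand price = 100 − 0.002·1166 = 97.668; supply price = 47 + 0.03·1166 = 81.98.
ΔQ = 1656.25 − 1166 = 490.25; wedge = 97.668 − 81.98 = 15.688.
The triangle = ½ × 490.25 × 15.688 = 3845.521.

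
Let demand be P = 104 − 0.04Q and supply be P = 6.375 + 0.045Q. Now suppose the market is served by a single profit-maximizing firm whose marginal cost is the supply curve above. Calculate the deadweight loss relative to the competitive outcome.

Competitive equilibrium: 104 − 0.04Q = 6.375 + 0.045Q → Q* = 1148.5294, P* = 58.0588.
Marginal revenue: MR = 104 − 0.08Q. Set MR = MC: 104 − 0.08Q = 6.375 + 0.045Q → Q_m = 781.
Price P_m = 104 − 0.04·781 = 72.76; MC(Q_m) = 6.375 + 0.045·781 = 41.52.
Competitive Q* = 1148.5294, so ΔQ = 367.5294; wedge = 72.76 − 41.52 = 31.24.
Welfare loss = ½ × 367.5294 × 31.24 = 5740.81.

5740.81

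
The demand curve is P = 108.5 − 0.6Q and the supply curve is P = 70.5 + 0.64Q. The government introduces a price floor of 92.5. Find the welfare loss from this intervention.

9.81

Competitive equilibrium: 108.5 − 0.6Q = 70.5 + 0.64Q → Q* = 30.6452, P* = 90.1129.
At the floor P = 92.5, quantity demanded = (108.5 − 92.5)/0.6 = 26.6667.
Sellers' marginal cost at Q' = 26.6667: 70.5 + 0.64·26.6667 = 87.5667.
ΔQ = 30.6452 − 26.6667 = 3.9785; wedge = 92.5 − 87.5667 = 4.9333.
DWL = ½ × 3.9785 × 4.9333 = 9.81.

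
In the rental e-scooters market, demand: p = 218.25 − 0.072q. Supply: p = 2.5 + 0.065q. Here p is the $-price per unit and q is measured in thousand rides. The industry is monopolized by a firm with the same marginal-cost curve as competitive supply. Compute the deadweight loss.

$20161.53 thousand

Competitive equilibrium: 218.25 − 0.072q = 2.5 + 0.065q → q* = 1574.81752, p* = 104.86314.
Marginal revenue: MR = 218.25 − 0.144q. Set MR = MC: 218.25 − 0.144q = 2.5 + 0.065q → q_m = 1032.29665.
Price p_m = 218.25 − 0.072·1032.29665 = 143.92464; MC(q_m) = 2.5 + 0.065·1032.29665 = 69.59928.
Competitive q* = 1574.81752, so Δq = 542.52087; wedge = 143.92464 − 69.59928 = 74.32536.
DWL = ½ × 542.52087 × 74.32536 = $20161.53 thousand.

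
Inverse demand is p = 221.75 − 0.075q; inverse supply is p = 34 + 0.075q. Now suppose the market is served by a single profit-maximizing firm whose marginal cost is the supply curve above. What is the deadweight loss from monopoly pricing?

13055.58

Competitive equilibrium: 221.75 − 0.075q = 34 + 0.075q → q* = 1251.66667, p* = 127.875.
Marginal revenue: MR = 221.75 − 0.15q. Set MR = MC: 221.75 − 0.15q = 34 + 0.075q → q_m = 834.44444.
Price p_m = 221.75 − 0.075·834.44444 = 159.16667; MC(q_m) = 34 + 0.075·834.44444 = 96.58333.
Competitive q* = 1251.66667, so Δq = 417.22223; wedge = 159.16667 − 96.58333 = 62.58334.
DWL = ½ × 417.22223 × 62.58334 = 13055.58.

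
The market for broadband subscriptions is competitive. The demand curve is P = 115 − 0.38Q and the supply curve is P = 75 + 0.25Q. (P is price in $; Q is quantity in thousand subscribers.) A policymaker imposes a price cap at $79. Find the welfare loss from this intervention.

Competitive equilibrium: 115 − 0.38Q = 75 + 0.25Q → Q* = 63.4921, P* = 90.873.
At the ceiling P = 79, quantity supplied = (79 − 75)/0.25 = 16.
Willingness to pay at Q' = 16: 115 − 0.38·16 = 108.92.
ΔQ = 63.4921 − 16 = 47.4921; wedge = 108.92 − 79 = 29.92.
Welfare loss = ½ × 47.4921 × 29.92 = $710.48 thousand.

$710.48 thousand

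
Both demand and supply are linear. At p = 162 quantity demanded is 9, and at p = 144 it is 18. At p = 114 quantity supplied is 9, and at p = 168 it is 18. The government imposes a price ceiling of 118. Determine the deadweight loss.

113.78

Demand slope = (144 − 162)/(18 − 9) = −2, so p = 180 − 2q.
Supply slope = (168 − 114)/(18 − 9) = 6, so p = 60 + 6q.
Competitive equilibrium: 180 − 2q = 60 + 6q → q* = 15, p* = 150.
At the ceiling p = 118, quantity supplied = (118 − 60)/6 = 9.6667.
Willingness to pay at q' = 9.6667: 180 − 2·9.6667 = 160.6666.
Δq = 15 − 9.6667 = 5.3333; wedge = 160.6666 − 118 = 42.6666.
Deadweight loss = ½ × 5.3333 × 42.6666 = 113.78.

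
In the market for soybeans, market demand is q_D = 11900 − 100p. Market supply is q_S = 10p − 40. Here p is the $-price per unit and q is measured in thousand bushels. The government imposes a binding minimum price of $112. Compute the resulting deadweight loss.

$6563.64 thousand

In inverse form: demand p = 119 − 0.01q, supply p = 4 + 0.1q.
Competitive equilibrium: 119 − 0.01q = 4 + 0.1q → q* = 1045.4545, p* = 108.5455.
At the floor p = 112, quantity demanded = (119 − 112)/0.01 = 700.
Sellers' marginal cost at q' = 700: 4 + 0.1·700 = 74.
Δq = 1045.4545 − 700 = 345.4545; wedge = 112 − 74 = 38.
The triangle = ½ × 345.4545 × 38 = $6563.64 thousand.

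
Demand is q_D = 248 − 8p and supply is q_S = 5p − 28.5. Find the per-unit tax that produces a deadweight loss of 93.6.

In inverse form: demand p = 31 − 0.125q, supply p = 5.7 + 0.2q.
Competitive equilibrium: 31 − 0.125q = 5.7 + 0.2q → q* = 77.8462, p* = 21.2692.
A tax t gives Δq = t/0.325 and wedge t, so DWL = t²/0.65.
t²/0.65 = 93.6 → t² = 60.84 → t = 7.8.

7.8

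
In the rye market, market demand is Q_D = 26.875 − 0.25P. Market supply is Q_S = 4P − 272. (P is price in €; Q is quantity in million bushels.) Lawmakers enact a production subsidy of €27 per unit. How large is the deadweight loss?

€85.76 million

In inverse form: demand P = 107.5 − 4Q, supply P = 68 + 0.25Q.
Competitive equilibrium: 107.5 − 4Q = 68 + 0.25Q → Q* = 9.29412, P* = 70.32353.
The subsidy lowers effective supply by 27: P = 41 + 0.25Q.
New quantity: 107.5 − 4Q = 41 + 0.25Q → Q' = 15.64706.
Overproduction ΔQ = 15.64706 − 9.29412 = 6.35294; wedge = subsidy = 27.
DWL = ½ × 6.35294 × 27 = €85.76 million.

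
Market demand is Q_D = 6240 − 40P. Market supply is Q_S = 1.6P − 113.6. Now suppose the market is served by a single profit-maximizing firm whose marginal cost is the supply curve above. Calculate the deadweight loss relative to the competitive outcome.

In inverse form: demand P = 156 − 0.025Q, supply P = 71 + 0.625Q.
Competitive equilibrium: 156 − 0.025Q = 71 + 0.625Q → Q* = 130.7692, P* = 152.7308.
Marginal revenue: MR = 156 − 0.05Q. Set MR = MC: 156 − 0.05Q = 71 + 0.625Q → Q_m = 125.9259.
Price P_m = 156 − 0.025·125.9259 = 152.8519; MC(Q_m) = 71 + 0.625·125.9259 = 149.7037.
Competitive Q* = 130.7692, so ΔQ = 4.8433; wedge = 152.8519 − 149.7037 = 3.1482.
Deadweight loss = ½ × 4.8433 × 3.1482 = 7.62.

7.62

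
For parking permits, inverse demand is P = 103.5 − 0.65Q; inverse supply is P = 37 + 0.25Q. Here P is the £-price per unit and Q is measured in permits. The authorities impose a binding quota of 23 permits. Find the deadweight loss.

Competitive equilibrium: 103.5 − 0.65Q = 37 + 0.25Q → Q* = 73.8889, P* = 55.4722.
At Q = 23: demand price = 103.5 − 0.65·23 = 88.55; supply price = 37 + 0.25·23 = 42.75.
ΔQ = 73.8889 − 23 = 50.8889; wedge = 88.55 − 42.75 = 45.8.
The triangle = ½ × 50.8889 × 45.8 = £1165.36.

£1165.36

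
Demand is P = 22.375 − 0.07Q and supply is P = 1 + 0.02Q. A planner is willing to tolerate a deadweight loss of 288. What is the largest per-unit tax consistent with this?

Competitive equilibrium: 22.375 − 0.07Q = 1 + 0.02Q → Q* = 237.5, P* = 5.75.
A tax t gives ΔQ = t/0.09 and wedge t, so DWL = t²/0.18.
t²/0.18 = 288 → t² = 51.84 → t = 7.2.

7.2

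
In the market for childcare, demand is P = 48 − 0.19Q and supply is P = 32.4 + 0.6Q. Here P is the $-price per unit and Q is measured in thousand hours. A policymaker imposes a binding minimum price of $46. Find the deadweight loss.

$33.58 thousand

Competitive equilibrium: 48 − 0.19Q = 32.4 + 0.6Q → Q* = 19.7468, P* = 44.2481.
At the floor P = 46, quantity demanded = (48 − 46)/0.19 = 10.5263.
Sellers' marginal cost at Q' = 10.5263: 32.4 + 0.6·10.5263 = 38.7158.
ΔQ = 19.7468 − 10.5263 = 9.2205; wedge = 46 − 38.7158 = 7.2842.
DWL = ½ × 9.2205 × 7.2842 = $33.58 thousand.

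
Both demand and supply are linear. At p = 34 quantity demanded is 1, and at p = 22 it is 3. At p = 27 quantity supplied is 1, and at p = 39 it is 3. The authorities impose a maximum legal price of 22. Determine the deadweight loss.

12.04

Demand slope = (22 − 34)/(3 − 1) = −6, so p = 40 − 6q.
Supply slope = (39 − 27)/(3 − 1) = 6, so p = 21 + 6q.
Competitive equilibrium: 40 − 6q = 21 + 6q → q* = 1.5833, p* = 30.5.
At the ceiling p = 22, quantity supplied = (22 − 21)/6 = 0.1667.
Willingness to pay at q' = 0.1667: 40 − 6·0.1667 = 38.9998.
Δq = 1.5833 − 0.1667 = 1.4166; wedge = 38.9998 − 22 = 16.9998.
The triangle = ½ × 1.4166 × 16.9998 = 12.04.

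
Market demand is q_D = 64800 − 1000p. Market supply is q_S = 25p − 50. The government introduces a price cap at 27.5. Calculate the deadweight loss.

In inverse form: demand p = 64.8 − 0.001q, supply p = 2 + 0.04q.
Competitive equilibrium: 64.8 − 0.001q = 2 + 0.04q → q* = 1531.7073, p* = 63.2683.
At the ceiling p = 27.5, quantity supplied = (27.5 − 2)/0.04 = 637.5.
Willingness to pay at q' = 637.5: 64.8 − 0.001·637.5 = 64.1625.
Δq = 1531.7073 − 637.5 = 894.2073; wedge = 64.1625 − 27.5 = 36.6625.
DWL = ½ × 894.2073 × 36.6625 = 16391.94.

16391.94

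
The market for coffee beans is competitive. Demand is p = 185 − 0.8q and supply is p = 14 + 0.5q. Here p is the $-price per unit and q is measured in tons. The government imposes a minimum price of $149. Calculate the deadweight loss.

$4867.79

Competitive equilibrium: 185 − 0.8q = 14 + 0.5q → q* = 131.5385, p* = 79.7692.
At the floor p = 149, quantity demanded = (185 − 149)/0.8 = 45.
Sellers' marginal cost at q' = 45: 14 + 0.5·45 = 36.5.
Δq = 131.5385 − 45 = 86.5385; wedge = 149 − 36.5 = 112.5.
Deadweight loss = ½ × 86.5385 × 112.5 = $4867.79.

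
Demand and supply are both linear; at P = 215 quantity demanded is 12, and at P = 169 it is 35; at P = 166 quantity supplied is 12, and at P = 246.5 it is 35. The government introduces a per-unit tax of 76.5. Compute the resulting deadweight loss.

532.02

Demand slope = (169 − 215)/(35 − 12) = −2, so P = 239 − 2Q.
Supply slope = (246.5 − 166)/(35 − 12) = 3.5, so P = 124 + 3.5Q.
Competitive equilibrium: 239 − 2Q = 124 + 3.5Q → Q* = 20.9091, P* = 197.1818.
With the tax, the buyer price exceeds the seller price by 76.5: (239 − 2Q) − (124 + 3.5Q) = 76.5 → Q' = 7.
ΔQ = 20.9091 − 7 = 13.9091; the wedge equals the tax, 76.5.
Welfare loss = ½ × 13.9091 × 76.5 = 532.02.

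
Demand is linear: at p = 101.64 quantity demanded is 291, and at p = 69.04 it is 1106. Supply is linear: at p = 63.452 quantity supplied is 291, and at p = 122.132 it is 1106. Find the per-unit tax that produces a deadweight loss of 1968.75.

Demand slope = (69.04 − 101.64)/(1106 − 291) = −0.04, so p = 113.28 − 0.04q.
Supply slope = (122.132 − 63.452)/(1106 − 291) = 0.072, so p = 42.5 + 0.072q.
Competitive equilibrium: 113.28 − 0.04q = 42.5 + 0.072q → q* = 631.9643, p* = 88.0014.
A tax t gives Δq = t/0.112 and wedge t, so DWL = t²/0.224.
t²/0.224 = 1968.75 → t² = 441 → t = 21.

21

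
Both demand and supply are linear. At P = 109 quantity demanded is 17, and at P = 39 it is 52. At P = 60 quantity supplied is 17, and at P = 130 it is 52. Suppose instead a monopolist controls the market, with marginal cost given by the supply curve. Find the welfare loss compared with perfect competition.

190.125

Demand slope = (39 − 109)/(52 − 17) = −2, so P = 143 − 2Q.
Supply slope = (130 − 60)/(52 − 17) = 2, so P = 26 + 2Q.
Competitive equilibrium: 143 − 2Q = 26 + 2Q → Q* = 29.25, P* = 84.5.
Marginal revenue: MR = 143 − 4Q. Set MR = MC: 143 − 4Q = 26 + 2Q → Q_m = 19.5.
Price P_m = 143 − 2·19.5 = 104; MC(Q_m) = 26 + 2·19.5 = 65.
Competitive Q* = 29.25, so ΔQ = 9.75; wedge = 104 − 65 = 39.
Deadweight loss = ½ × 9.75 × 39 = 190.125.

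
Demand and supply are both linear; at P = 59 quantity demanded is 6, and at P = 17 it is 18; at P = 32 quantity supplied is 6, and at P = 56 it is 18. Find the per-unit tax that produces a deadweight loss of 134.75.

Demand slope = (17 − 59)/(18 − 6) = −3.5, so P = 80 − 3.5Q.
Supply slope = (56 − 32)/(18 − 6) = 2, so P = 20 + 2Q.
Competitive equilibrium: 80 − 3.5Q = 20 + 2Q → Q* = 10.9091, P* = 41.8182.
A tax t gives ΔQ = t/5.5 and wedge t, so DWL = t²/11.
t²/11 = 134.75 → t² = 1482.25 → t = 38.5.

38.5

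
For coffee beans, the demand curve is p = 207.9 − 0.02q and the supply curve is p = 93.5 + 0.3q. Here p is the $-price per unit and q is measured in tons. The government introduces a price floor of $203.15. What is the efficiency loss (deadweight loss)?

$2304

Competitive equilibrium: 207.9 − 0.02q = 93.5 + 0.3q → q* = 357.5, p* = 200.75.
At the floor p = 203.15, quantity demanded = (207.9 − 203.15)/0.02 = 237.5.
Sellers' marginal cost at q' = 237.5: 93.5 + 0.3·237.5 = 164.75.
Δq = 357.5 − 237.5 = 120; wedge = 203.15 − 164.75 = 38.4.
Welfare loss = ½ × 120 × 38.4 = $2304.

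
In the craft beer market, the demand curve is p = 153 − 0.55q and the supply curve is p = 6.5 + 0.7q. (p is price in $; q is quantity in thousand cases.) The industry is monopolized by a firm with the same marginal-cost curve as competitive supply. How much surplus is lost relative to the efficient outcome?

Competitive equilibrium: 153 − 0.55q = 6.5 + 0.7q → q* = 117.2, p* = 88.54.
Marginal revenue: MR = 153 − 1.1q. Set MR = MC: 153 − 1.1q = 6.5 + 0.7q → q_m = 81.3889.
Price p_m = 153 − 0.55·81.3889 = 108.2361; MC(q_m) = 6.5 + 0.7·81.3889 = 63.4722.
Competitive q* = 117.2, so Δq = 35.8111; wedge = 108.2361 − 63.4722 = 44.7639.
DWL = ½ × 35.8111 × 44.7639 = $801.52 thousand.

$801.52 thousand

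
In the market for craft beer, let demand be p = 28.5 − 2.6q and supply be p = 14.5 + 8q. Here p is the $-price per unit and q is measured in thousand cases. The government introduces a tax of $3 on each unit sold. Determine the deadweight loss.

$0.42 thousand

Competitive equilibrium: 28.5 − 2.6q = 14.5 + 8q → q* = 1.3208, p* = 25.066.
With the tax, the buyer price exceeds the seller price by 3: (28.5 − 2.6q) − (14.5 + 8q) = 3 → q' = 1.0377.
Δq = 1.3208 − 1.0377 = 0.2831; the wedge equals the tax, 3.
Welfare loss = ½ × 0.2831 × 3 = $0.42 thousand.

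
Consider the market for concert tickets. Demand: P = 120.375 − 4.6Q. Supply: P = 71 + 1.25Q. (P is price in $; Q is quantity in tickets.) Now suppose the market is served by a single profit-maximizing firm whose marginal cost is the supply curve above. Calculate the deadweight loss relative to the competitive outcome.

$40.37

Competitive equilibrium: 120.375 − 4.6Q = 71 + 1.25Q → Q* = 8.4402, P* = 81.5502.
Marginal revenue: MR = 120.375 − 9.2Q. Set MR = MC: 120.375 − 9.2Q = 71 + 1.25Q → Q_m = 4.7249.
Price P_m = 120.375 − 4.6·4.7249 = 98.6405; MC(Q_m) = 71 + 1.25·4.7249 = 76.9061.
Competitive Q* = 8.4402, so ΔQ = 3.7153; wedge = 98.6405 − 76.9061 = 21.7344.
Welfare loss = ½ × 3.7153 × 21.7344 = $40.37.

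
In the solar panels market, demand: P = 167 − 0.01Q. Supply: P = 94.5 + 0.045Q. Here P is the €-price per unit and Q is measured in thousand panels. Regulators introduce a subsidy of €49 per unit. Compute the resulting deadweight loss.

€21827.27 thousand

Competitive equilibrium: 167 − 0.01Q = 94.5 + 0.045Q → Q* = 1318.1818, P* = 153.8182.
The subsidy lowers effective supply by 49: P = 45.5 + 0.045Q.
New quantity: 167 − 0.01Q = 45.5 + 0.045Q → Q' = 2209.0909.
Overproduction ΔQ = 2209.0909 − 1318.1818 = 890.9091; wedge = subsidy = 49.
The triangle = ½ × 890.9091 × 49 = €21827.27 thousand.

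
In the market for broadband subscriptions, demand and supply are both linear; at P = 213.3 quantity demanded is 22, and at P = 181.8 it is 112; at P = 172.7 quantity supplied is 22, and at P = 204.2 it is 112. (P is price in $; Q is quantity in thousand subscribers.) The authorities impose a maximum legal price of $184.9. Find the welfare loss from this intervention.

$187.46 thousand

Demand slope = (181.8 − 213.3)/(112 − 22) = −0.35, so P = 221 − 0.35Q.
Supply slope = (204.2 − 172.7)/(112 − 22) = 0.35, so P = 165 + 0.35Q.
Competitive equilibrium: 221 − 0.35Q = 165 + 0.35Q → Q* = 80, P* = 193.
At the ceiling P = 184.9, quantity supplied = (184.9 − 165)/0.35 = 56.8571.
Willingness to pay at Q' = 56.8571: 221 − 0.35·56.8571 = 201.1.
ΔQ = 80 − 56.8571 = 23.1429; wedge = 201.1 − 184.9 = 16.2.
DWL = ½ × 23.1429 × 16.2 = $187.46 thousand.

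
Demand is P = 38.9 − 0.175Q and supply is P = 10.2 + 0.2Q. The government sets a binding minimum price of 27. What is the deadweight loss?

13.65

Competitive equilibrium: 38.9 − 0.175Q = 10.2 + 0.2Q → Q* = 76.5333, P* = 25.5067.
At the floor P = 27, quantity demanded = (38.9 − 27)/0.175 = 68.
Sellers' marginal cost at Q' = 68: 10.2 + 0.2·68 = 23.8.
ΔQ = 76.5333 − 68 = 8.5333; wedge = 27 − 23.8 = 3.2.
The triangle = ½ × 8.5333 × 3.2 = 13.65.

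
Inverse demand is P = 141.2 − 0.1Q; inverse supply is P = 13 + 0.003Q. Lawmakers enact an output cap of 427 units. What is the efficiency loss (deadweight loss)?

34431.26

Competitive equilibrium: 141.2 − 0.1Q = 13 + 0.003Q → Q* = 1244.6602, P* = 16.734.
At Q = 427: demand price = 141.2 − 0.1·427 = 98.5; supply price = 13 + 0.003·427 = 14.281.
ΔQ = 1244.6602 − 427 = 817.6602; wedge = 98.5 − 14.281 = 84.219.
DWL = ½ × 817.6602 × 84.219 = 34431.26.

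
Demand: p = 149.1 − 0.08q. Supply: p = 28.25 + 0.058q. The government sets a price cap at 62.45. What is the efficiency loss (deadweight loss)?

5646.67

Competitive equilibrium: 149.1 − 0.08q = 28.25 + 0.058q → q* = 875.7246, p* = 79.042.
At the ceiling p = 62.45, quantity supplied = (62.45 − 28.25)/0.058 = 589.6552.
Willingness to pay at q' = 589.6552: 149.1 − 0.08·589.6552 = 101.9276.
Δq = 875.7246 − 589.6552 = 286.0694; wedge = 101.9276 − 62.45 = 39.4776.
Welfare loss = ½ × 286.0694 × 39.4776 = 5646.67.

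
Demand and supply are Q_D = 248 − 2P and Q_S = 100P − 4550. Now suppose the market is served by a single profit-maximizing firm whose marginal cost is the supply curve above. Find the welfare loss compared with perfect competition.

In inverse form: demand P = 124 − 0.5Q, supply P = 45.5 + 0.01Q.
Competitive equilibrium: 124 − 0.5Q = 45.5 + 0.01Q → Q* = 153.9216, P* = 47.0392.
Marginal revenue: MR = 124 − Q. Set MR = MC: 124 − Q = 45.5 + 0.01Q → Q_m = 77.7228.
Price P_m = 124 − 0.5·77.7228 = 85.1386; MC(Q_m) = 45.5 + 0.01·77.7228 = 46.2772.
Competitive Q* = 153.9216, so ΔQ = 76.1988; wedge = 85.1386 − 46.2772 = 38.8614.
The triangle = ½ × 76.1988 × 38.8614 = 1480.60.

1480.60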